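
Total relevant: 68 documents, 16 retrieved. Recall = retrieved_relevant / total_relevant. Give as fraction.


Recall = retrieved_relevant / total_relevant
= 16 / 68
= 16 / (16 + 52)
= 4/17

4/17


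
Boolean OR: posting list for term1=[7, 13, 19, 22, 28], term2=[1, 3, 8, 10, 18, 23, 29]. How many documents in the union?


Boolean OR: find union of posting lists
term1 docs: [7, 13, 19, 22, 28]
term2 docs: [1, 3, 8, 10, 18, 23, 29]
Union: [1, 3, 7, 8, 10, 13, 18, 19, 22, 23, 28, 29]
|union| = 12

12


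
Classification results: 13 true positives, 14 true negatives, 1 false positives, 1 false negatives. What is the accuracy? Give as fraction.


Accuracy = (TP + TN) / (TP + TN + FP + FN)
TP + TN = 13 + 14 = 27
Total = 13 + 14 + 1 + 1 = 29
Accuracy = 27 / 29 = 27/29

27/29


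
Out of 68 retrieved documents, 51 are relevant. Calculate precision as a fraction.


Precision = relevant_retrieved / total_retrieved
= 51 / 68
= 51 / (51 + 17)
= 3/4

3/4


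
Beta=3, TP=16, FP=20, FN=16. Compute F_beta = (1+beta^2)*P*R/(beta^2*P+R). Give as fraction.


P = TP/(TP+FP) = 16/36 = 4/9
R = TP/(TP+FN) = 16/32 = 1/2
beta^2 = 3^2 = 9
(1 + beta^2) = 10
Numerator = (1+beta^2)*P*R = 20/9
Denominator = beta^2*P + R = 4 + 1/2 = 9/2
F_beta = 40/81

40/81


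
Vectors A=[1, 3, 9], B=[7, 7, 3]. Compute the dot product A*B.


Dot product = sum of element-wise products
A[0]*B[0] = 1*7 = 7
A[1]*B[1] = 3*7 = 21
A[2]*B[2] = 9*3 = 27
Sum = 7 + 21 + 27 = 55

55


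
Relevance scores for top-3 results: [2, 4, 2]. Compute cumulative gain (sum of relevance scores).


Cumulative Gain = sum of relevance scores
Position 1: rel=2, running sum=2
Position 2: rel=4, running sum=6
Position 3: rel=2, running sum=8
CG = 8

8


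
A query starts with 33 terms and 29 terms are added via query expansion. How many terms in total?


Original terms: 33
Expansion terms: 29
Total = 33 + 29 = 62

62


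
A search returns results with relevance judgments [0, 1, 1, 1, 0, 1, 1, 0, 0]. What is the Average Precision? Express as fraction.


Computing P@k for each relevant position:
Position 1: not relevant
Position 2: relevant, P@2 = 1/2 = 1/2
Position 3: relevant, P@3 = 2/3 = 2/3
Position 4: relevant, P@4 = 3/4 = 3/4
Position 5: not relevant
Position 6: relevant, P@6 = 4/6 = 2/3
Position 7: relevant, P@7 = 5/7 = 5/7
Position 8: not relevant
Position 9: not relevant
Sum of P@k = 1/2 + 2/3 + 3/4 + 2/3 + 5/7 = 277/84
AP = 277/84 / 5 = 277/420

277/420


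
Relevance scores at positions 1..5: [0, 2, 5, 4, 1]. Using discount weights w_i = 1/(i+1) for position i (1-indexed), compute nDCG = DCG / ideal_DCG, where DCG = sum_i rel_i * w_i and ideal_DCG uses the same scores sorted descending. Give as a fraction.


Position discount weights w_i = 1/(i+1) for i=1..5:
Weights = [1/2, 1/3, 1/4, 1/5, 1/6]
Actual relevance: [0, 2, 5, 4, 1]
DCG = 0/2 + 2/3 + 5/4 + 4/5 + 1/6 = 173/60
Ideal relevance (sorted desc): [5, 4, 2, 1, 0]
Ideal DCG = 5/2 + 4/3 + 2/4 + 1/5 + 0/6 = 68/15
nDCG = DCG / ideal_DCG = 173/60 / 68/15 = 173/272

173/272


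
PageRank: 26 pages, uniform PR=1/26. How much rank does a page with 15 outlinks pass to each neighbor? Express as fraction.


Initial PR = 1/26 = 1/26
Outlinks = 15
Contribution per link = PR / outlinks
= 1/26 / 15
= 1/390

1/390


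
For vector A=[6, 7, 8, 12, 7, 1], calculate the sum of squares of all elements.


|A|^2 = sum of squared components
A[0]^2 = 6^2 = 36
A[1]^2 = 7^2 = 49
A[2]^2 = 8^2 = 64
A[3]^2 = 12^2 = 144
A[4]^2 = 7^2 = 49
A[5]^2 = 1^2 = 1
Sum = 36 + 49 + 64 + 144 + 49 + 1 = 343

343


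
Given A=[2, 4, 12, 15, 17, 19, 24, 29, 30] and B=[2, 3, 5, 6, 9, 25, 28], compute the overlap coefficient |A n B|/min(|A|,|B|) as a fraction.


A intersect B = [2]
|A intersect B| = 1
min(|A|, |B|) = min(9, 7) = 7
Overlap = 1 / 7 = 1/7

1/7


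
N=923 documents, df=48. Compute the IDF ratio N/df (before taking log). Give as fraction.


IDF ratio = N / df
= 923 / 48
= 923/48

923/48


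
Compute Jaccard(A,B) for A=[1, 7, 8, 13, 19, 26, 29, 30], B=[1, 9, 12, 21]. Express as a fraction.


A intersect B = [1]
|A intersect B| = 1
A union B = [1, 7, 8, 9, 12, 13, 19, 21, 26, 29, 30]
|A union B| = 11
Jaccard = 1/11 = 1/11

1/11


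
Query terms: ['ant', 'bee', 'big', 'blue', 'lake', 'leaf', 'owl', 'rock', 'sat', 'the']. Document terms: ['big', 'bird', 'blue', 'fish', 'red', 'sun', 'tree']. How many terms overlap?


Query terms: ['ant', 'bee', 'big', 'blue', 'lake', 'leaf', 'owl', 'rock', 'sat', 'the']
Document terms: ['big', 'bird', 'blue', 'fish', 'red', 'sun', 'tree']
Common terms: ['big', 'blue']
Overlap count = 2

2


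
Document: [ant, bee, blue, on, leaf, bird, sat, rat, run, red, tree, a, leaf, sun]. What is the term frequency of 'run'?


Document has 14 words
Scanning for 'run':
Found at positions: [8]
Count = 1

1


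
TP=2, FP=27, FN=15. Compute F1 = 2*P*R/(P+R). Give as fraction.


F1 = 2 * P * R / (P + R)
P = TP/(TP+FP) = 2/29 = 2/29
R = TP/(TP+FN) = 2/17 = 2/17
2 * P * R = 2 * 2/29 * 2/17 = 8/493
P + R = 2/29 + 2/17 = 92/493
F1 = 8/493 / 92/493 = 2/23

2/23


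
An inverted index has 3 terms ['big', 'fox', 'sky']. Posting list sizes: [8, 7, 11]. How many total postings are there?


Summing posting list sizes:
'big': 8 postings
'fox': 7 postings
'sky': 11 postings
Total = 8 + 7 + 11 = 26

26


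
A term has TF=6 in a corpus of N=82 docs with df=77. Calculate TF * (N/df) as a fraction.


TF * (N/df)
= 6 * (82/77)
= 6 * 82/77
= 492/77

492/77


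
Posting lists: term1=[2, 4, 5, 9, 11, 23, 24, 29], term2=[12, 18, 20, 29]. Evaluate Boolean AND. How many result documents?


Boolean AND: find intersection of posting lists
term1 docs: [2, 4, 5, 9, 11, 23, 24, 29]
term2 docs: [12, 18, 20, 29]
Intersection: [29]
|intersection| = 1

1


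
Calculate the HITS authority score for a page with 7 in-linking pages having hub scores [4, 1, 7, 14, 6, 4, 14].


Authority = sum of hub scores of in-linkers
In-link 1: hub score = 4
In-link 2: hub score = 1
In-link 3: hub score = 7
In-link 4: hub score = 14
In-link 5: hub score = 6
In-link 6: hub score = 4
In-link 7: hub score = 14
Authority = 4 + 1 + 7 + 14 + 6 + 4 + 14 = 50

50


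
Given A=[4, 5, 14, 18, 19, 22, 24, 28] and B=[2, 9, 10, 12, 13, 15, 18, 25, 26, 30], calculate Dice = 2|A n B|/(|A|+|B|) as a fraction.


A intersect B = [18]
|A intersect B| = 1
|A| = 8, |B| = 10
Dice = 2*1 / (8+10)
= 2 / 18 = 1/9

1/9


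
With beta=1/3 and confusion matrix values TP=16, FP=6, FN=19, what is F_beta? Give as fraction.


P = TP/(TP+FP) = 16/22 = 8/11
R = TP/(TP+FN) = 16/35 = 16/35
beta^2 = 1/3^2 = 1/9
(1 + beta^2) = 10/9
Numerator = (1+beta^2)*P*R = 256/693
Denominator = beta^2*P + R = 8/99 + 16/35 = 1864/3465
F_beta = 160/233

160/233


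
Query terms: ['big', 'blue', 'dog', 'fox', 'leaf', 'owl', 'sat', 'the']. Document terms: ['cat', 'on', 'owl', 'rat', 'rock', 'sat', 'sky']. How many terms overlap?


Query terms: ['big', 'blue', 'dog', 'fox', 'leaf', 'owl', 'sat', 'the']
Document terms: ['cat', 'on', 'owl', 'rat', 'rock', 'sat', 'sky']
Common terms: ['owl', 'sat']
Overlap count = 2

2


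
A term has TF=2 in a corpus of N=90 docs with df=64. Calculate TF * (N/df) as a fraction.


TF * (N/df)
= 2 * (90/64)
= 2 * 45/32
= 45/16

45/16


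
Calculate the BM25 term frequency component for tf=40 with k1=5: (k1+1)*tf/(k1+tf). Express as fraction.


BM25 TF component = (k1+1)*tf / (k1+tf)
k1 = 5, tf = 40
Numerator = (5+1)*40 = 240
Denominator = 5 + 40 = 45
= 240/45 = 16/3

16/3


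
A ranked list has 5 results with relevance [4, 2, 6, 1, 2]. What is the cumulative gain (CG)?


Cumulative Gain = sum of relevance scores
Position 1: rel=4, running sum=4
Position 2: rel=2, running sum=6
Position 3: rel=6, running sum=12
Position 4: rel=1, running sum=13
Position 5: rel=2, running sum=15
CG = 15

15


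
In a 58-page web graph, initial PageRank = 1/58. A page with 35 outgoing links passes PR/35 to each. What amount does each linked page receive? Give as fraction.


Initial PR = 1/58 = 1/58
Outlinks = 35
Contribution per link = PR / outlinks
= 1/58 / 35
= 1/2030

1/2030


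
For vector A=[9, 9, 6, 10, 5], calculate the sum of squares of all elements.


|A|^2 = sum of squared components
A[0]^2 = 9^2 = 81
A[1]^2 = 9^2 = 81
A[2]^2 = 6^2 = 36
A[3]^2 = 10^2 = 100
A[4]^2 = 5^2 = 25
Sum = 81 + 81 + 36 + 100 + 25 = 323

323


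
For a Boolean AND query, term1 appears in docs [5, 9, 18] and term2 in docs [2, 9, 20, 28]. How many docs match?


Boolean AND: find intersection of posting lists
term1 docs: [5, 9, 18]
term2 docs: [2, 9, 20, 28]
Intersection: [9]
|intersection| = 1

1


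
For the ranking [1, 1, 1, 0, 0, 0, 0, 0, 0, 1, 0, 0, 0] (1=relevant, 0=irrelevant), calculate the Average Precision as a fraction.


Computing P@k for each relevant position:
Position 1: relevant, P@1 = 1/1 = 1
Position 2: relevant, P@2 = 2/2 = 1
Position 3: relevant, P@3 = 3/3 = 1
Position 4: not relevant
Position 5: not relevant
Position 6: not relevant
Position 7: not relevant
Position 8: not relevant
Position 9: not relevant
Position 10: relevant, P@10 = 4/10 = 2/5
Position 11: not relevant
Position 12: not relevant
Position 13: not relevant
Sum of P@k = 1 + 1 + 1 + 2/5 = 17/5
AP = 17/5 / 4 = 17/20

17/20


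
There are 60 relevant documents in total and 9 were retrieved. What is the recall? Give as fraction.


Recall = retrieved_relevant / total_relevant
= 9 / 60
= 9 / (9 + 51)
= 3/20

3/20


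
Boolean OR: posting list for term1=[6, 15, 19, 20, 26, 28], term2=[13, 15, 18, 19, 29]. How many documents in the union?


Boolean OR: find union of posting lists
term1 docs: [6, 15, 19, 20, 26, 28]
term2 docs: [13, 15, 18, 19, 29]
Union: [6, 13, 15, 18, 19, 20, 26, 28, 29]
|union| = 9

9


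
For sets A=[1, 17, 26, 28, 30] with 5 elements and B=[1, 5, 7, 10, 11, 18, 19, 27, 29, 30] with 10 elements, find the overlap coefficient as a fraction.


A intersect B = [1, 30]
|A intersect B| = 2
min(|A|, |B|) = min(5, 10) = 5
Overlap = 2 / 5 = 2/5

2/5


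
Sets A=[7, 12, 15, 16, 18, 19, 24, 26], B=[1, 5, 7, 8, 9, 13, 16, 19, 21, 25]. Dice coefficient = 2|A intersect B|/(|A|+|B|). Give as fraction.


A intersect B = [7, 16, 19]
|A intersect B| = 3
|A| = 8, |B| = 10
Dice = 2*3 / (8+10)
= 6 / 18 = 1/3

1/3


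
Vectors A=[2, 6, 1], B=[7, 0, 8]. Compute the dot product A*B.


Dot product = sum of element-wise products
A[0]*B[0] = 2*7 = 14
A[1]*B[1] = 6*0 = 0
A[2]*B[2] = 1*8 = 8
Sum = 14 + 0 + 8 = 22

22


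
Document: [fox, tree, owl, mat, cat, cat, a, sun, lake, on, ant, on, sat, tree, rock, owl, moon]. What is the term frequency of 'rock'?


Document has 17 words
Scanning for 'rock':
Found at positions: [14]
Count = 1

1


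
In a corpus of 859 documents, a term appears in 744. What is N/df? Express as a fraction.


IDF ratio = N / df
= 859 / 744
= 859/744

859/744


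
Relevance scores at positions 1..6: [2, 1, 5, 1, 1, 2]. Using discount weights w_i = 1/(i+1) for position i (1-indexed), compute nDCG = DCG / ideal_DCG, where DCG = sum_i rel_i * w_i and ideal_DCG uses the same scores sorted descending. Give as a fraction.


Position discount weights w_i = 1/(i+1) for i=1..6:
Weights = [1/2, 1/3, 1/4, 1/5, 1/6, 1/7]
Actual relevance: [2, 1, 5, 1, 1, 2]
DCG = 2/2 + 1/3 + 5/4 + 1/5 + 1/6 + 2/7 = 453/140
Ideal relevance (sorted desc): [5, 2, 2, 1, 1, 1]
Ideal DCG = 5/2 + 2/3 + 2/4 + 1/5 + 1/6 + 1/7 = 877/210
nDCG = DCG / ideal_DCG = 453/140 / 877/210 = 1359/1754

1359/1754


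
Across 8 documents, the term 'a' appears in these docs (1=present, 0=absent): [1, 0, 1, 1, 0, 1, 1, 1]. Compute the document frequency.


Checking each document for 'a':
Doc 1: present
Doc 2: absent
Doc 3: present
Doc 4: present
Doc 5: absent
Doc 6: present
Doc 7: present
Doc 8: present
df = sum of presences = 1 + 0 + 1 + 1 + 0 + 1 + 1 + 1 = 6

6


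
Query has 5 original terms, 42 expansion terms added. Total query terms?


Original terms: 5
Expansion terms: 42
Total = 5 + 42 = 47

47


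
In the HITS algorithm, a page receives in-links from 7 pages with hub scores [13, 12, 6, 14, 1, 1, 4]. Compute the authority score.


Authority = sum of hub scores of in-linkers
In-link 1: hub score = 13
In-link 2: hub score = 12
In-link 3: hub score = 6
In-link 4: hub score = 14
In-link 5: hub score = 1
In-link 6: hub score = 1
In-link 7: hub score = 4
Authority = 13 + 12 + 6 + 14 + 1 + 1 + 4 = 51

51


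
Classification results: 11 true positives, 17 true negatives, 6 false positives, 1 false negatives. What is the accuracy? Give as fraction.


Accuracy = (TP + TN) / (TP + TN + FP + FN)
TP + TN = 11 + 17 = 28
Total = 11 + 17 + 6 + 1 = 35
Accuracy = 28 / 35 = 4/5

4/5


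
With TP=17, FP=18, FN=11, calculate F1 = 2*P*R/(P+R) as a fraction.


F1 = 2 * P * R / (P + R)
P = TP/(TP+FP) = 17/35 = 17/35
R = TP/(TP+FN) = 17/28 = 17/28
2 * P * R = 2 * 17/35 * 17/28 = 289/490
P + R = 17/35 + 17/28 = 153/140
F1 = 289/490 / 153/140 = 34/63

34/63


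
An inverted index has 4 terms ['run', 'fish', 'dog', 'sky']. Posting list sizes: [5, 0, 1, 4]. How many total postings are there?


Summing posting list sizes:
'run': 5 postings
'fish': 0 postings
'dog': 1 postings
'sky': 4 postings
Total = 5 + 0 + 1 + 4 = 10

10


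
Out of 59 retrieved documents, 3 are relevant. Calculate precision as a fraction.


Precision = relevant_retrieved / total_retrieved
= 3 / 59
= 3 / (3 + 56)
= 3/59

3/59


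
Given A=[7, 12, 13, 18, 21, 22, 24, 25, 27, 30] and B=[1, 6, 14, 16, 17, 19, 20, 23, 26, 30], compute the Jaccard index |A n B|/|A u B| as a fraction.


A intersect B = [30]
|A intersect B| = 1
A union B = [1, 6, 7, 12, 13, 14, 16, 17, 18, 19, 20, 21, 22, 23, 24, 25, 26, 27, 30]
|A union B| = 19
Jaccard = 1/19 = 1/19

1/19


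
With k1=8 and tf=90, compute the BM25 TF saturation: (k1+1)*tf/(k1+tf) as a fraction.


BM25 TF component = (k1+1)*tf / (k1+tf)
k1 = 8, tf = 90
Numerator = (8+1)*90 = 810
Denominator = 8 + 90 = 98
= 810/98 = 405/49

405/49


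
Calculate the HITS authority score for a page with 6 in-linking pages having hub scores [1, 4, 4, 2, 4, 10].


Authority = sum of hub scores of in-linkers
In-link 1: hub score = 1
In-link 2: hub score = 4
In-link 3: hub score = 4
In-link 4: hub score = 2
In-link 5: hub score = 4
In-link 6: hub score = 10
Authority = 1 + 4 + 4 + 2 + 4 + 10 = 25

25


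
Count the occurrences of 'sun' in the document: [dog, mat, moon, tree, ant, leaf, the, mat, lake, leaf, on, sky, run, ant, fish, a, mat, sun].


Document has 18 words
Scanning for 'sun':
Found at positions: [17]
Count = 1

1


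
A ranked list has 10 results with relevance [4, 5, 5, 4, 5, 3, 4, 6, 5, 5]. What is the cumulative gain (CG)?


Cumulative Gain = sum of relevance scores
Position 1: rel=4, running sum=4
Position 2: rel=5, running sum=9
Position 3: rel=5, running sum=14
Position 4: rel=4, running sum=18
Position 5: rel=5, running sum=23
Position 6: rel=3, running sum=26
Position 7: rel=4, running sum=30
Position 8: rel=6, running sum=36
Position 9: rel=5, running sum=41
Position 10: rel=5, running sum=46
CG = 46

46


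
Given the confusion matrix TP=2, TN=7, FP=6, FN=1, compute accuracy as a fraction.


Accuracy = (TP + TN) / (TP + TN + FP + FN)
TP + TN = 2 + 7 = 9
Total = 2 + 7 + 6 + 1 = 16
Accuracy = 9 / 16 = 9/16

9/16


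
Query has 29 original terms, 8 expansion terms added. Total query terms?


Original terms: 29
Expansion terms: 8
Total = 29 + 8 = 37

37


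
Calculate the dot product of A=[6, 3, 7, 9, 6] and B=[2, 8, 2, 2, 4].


Dot product = sum of element-wise products
A[0]*B[0] = 6*2 = 12
A[1]*B[1] = 3*8 = 24
A[2]*B[2] = 7*2 = 14
A[3]*B[3] = 9*2 = 18
A[4]*B[4] = 6*4 = 24
Sum = 12 + 24 + 14 + 18 + 24 = 92

92


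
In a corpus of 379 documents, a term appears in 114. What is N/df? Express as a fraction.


IDF ratio = N / df
= 379 / 114
= 379/114

379/114


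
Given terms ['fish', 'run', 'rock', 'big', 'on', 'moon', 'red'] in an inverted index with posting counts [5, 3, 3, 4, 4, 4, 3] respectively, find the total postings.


Summing posting list sizes:
'fish': 5 postings
'run': 3 postings
'rock': 3 postings
'big': 4 postings
'on': 4 postings
'moon': 4 postings
'red': 3 postings
Total = 5 + 3 + 3 + 4 + 4 + 4 + 3 = 26

26


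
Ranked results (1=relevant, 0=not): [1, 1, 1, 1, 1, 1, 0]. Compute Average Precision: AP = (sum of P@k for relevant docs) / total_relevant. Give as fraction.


Computing P@k for each relevant position:
Position 1: relevant, P@1 = 1/1 = 1
Position 2: relevant, P@2 = 2/2 = 1
Position 3: relevant, P@3 = 3/3 = 1
Position 4: relevant, P@4 = 4/4 = 1
Position 5: relevant, P@5 = 5/5 = 1
Position 6: relevant, P@6 = 6/6 = 1
Position 7: not relevant
Sum of P@k = 1 + 1 + 1 + 1 + 1 + 1 = 6
AP = 6 / 6 = 1

1


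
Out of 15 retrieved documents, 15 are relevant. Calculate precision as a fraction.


Precision = relevant_retrieved / total_retrieved
= 15 / 15
= 15 / (15 + 0)
= 1

1


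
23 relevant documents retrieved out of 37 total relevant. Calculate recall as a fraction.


Recall = retrieved_relevant / total_relevant
= 23 / 37
= 23 / (23 + 14)
= 23/37

23/37


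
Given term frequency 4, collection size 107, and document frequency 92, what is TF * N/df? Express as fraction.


TF * (N/df)
= 4 * (107/92)
= 4 * 107/92
= 107/23

107/23


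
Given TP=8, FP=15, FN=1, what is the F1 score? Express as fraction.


F1 = 2 * P * R / (P + R)
P = TP/(TP+FP) = 8/23 = 8/23
R = TP/(TP+FN) = 8/9 = 8/9
2 * P * R = 2 * 8/23 * 8/9 = 128/207
P + R = 8/23 + 8/9 = 256/207
F1 = 128/207 / 256/207 = 1/2

1/2


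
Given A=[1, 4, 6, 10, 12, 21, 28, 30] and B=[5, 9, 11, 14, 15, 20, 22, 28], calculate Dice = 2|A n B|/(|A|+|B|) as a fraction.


A intersect B = [28]
|A intersect B| = 1
|A| = 8, |B| = 8
Dice = 2*1 / (8+8)
= 2 / 16 = 1/8

1/8


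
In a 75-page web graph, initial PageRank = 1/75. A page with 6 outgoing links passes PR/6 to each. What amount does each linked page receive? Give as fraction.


Initial PR = 1/75 = 1/75
Outlinks = 6
Contribution per link = PR / outlinks
= 1/75 / 6
= 1/450

1/450


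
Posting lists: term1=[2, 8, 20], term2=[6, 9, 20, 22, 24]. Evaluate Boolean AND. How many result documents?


Boolean AND: find intersection of posting lists
term1 docs: [2, 8, 20]
term2 docs: [6, 9, 20, 22, 24]
Intersection: [20]
|intersection| = 1

1


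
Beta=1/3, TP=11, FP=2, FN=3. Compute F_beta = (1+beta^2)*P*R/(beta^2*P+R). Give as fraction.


P = TP/(TP+FP) = 11/13 = 11/13
R = TP/(TP+FN) = 11/14 = 11/14
beta^2 = 1/3^2 = 1/9
(1 + beta^2) = 10/9
Numerator = (1+beta^2)*P*R = 605/819
Denominator = beta^2*P + R = 11/117 + 11/14 = 1441/1638
F_beta = 110/131

110/131


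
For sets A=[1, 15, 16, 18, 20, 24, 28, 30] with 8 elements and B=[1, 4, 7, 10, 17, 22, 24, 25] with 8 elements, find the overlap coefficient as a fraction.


A intersect B = [1, 24]
|A intersect B| = 2
min(|A|, |B|) = min(8, 8) = 8
Overlap = 2 / 8 = 1/4

1/4


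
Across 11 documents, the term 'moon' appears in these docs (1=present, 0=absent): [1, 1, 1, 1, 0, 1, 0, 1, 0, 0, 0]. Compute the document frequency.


Checking each document for 'moon':
Doc 1: present
Doc 2: present
Doc 3: present
Doc 4: present
Doc 5: absent
Doc 6: present
Doc 7: absent
Doc 8: present
Doc 9: absent
Doc 10: absent
Doc 11: absent
df = sum of presences = 1 + 1 + 1 + 1 + 0 + 1 + 0 + 1 + 0 + 0 + 0 = 6

6


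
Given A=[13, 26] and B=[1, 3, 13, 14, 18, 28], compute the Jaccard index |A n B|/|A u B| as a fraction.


A intersect B = [13]
|A intersect B| = 1
A union B = [1, 3, 13, 14, 18, 26, 28]
|A union B| = 7
Jaccard = 1/7 = 1/7

1/7


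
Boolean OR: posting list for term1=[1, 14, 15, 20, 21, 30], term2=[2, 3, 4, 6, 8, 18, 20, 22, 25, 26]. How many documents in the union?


Boolean OR: find union of posting lists
term1 docs: [1, 14, 15, 20, 21, 30]
term2 docs: [2, 3, 4, 6, 8, 18, 20, 22, 25, 26]
Union: [1, 2, 3, 4, 6, 8, 14, 15, 18, 20, 21, 22, 25, 26, 30]
|union| = 15

15


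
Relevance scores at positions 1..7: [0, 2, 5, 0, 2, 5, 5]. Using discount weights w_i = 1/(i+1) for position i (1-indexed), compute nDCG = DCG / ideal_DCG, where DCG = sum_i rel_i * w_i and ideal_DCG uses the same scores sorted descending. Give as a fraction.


Position discount weights w_i = 1/(i+1) for i=1..7:
Weights = [1/2, 1/3, 1/4, 1/5, 1/6, 1/7, 1/8]
Actual relevance: [0, 2, 5, 0, 2, 5, 5]
DCG = 0/2 + 2/3 + 5/4 + 0/5 + 2/6 + 5/7 + 5/8 = 201/56
Ideal relevance (sorted desc): [5, 5, 5, 2, 2, 0, 0]
Ideal DCG = 5/2 + 5/3 + 5/4 + 2/5 + 2/6 + 0/7 + 0/8 = 123/20
nDCG = DCG / ideal_DCG = 201/56 / 123/20 = 335/574

335/574


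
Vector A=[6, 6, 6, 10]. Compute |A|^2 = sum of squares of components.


|A|^2 = sum of squared components
A[0]^2 = 6^2 = 36
A[1]^2 = 6^2 = 36
A[2]^2 = 6^2 = 36
A[3]^2 = 10^2 = 100
Sum = 36 + 36 + 36 + 100 = 208

208


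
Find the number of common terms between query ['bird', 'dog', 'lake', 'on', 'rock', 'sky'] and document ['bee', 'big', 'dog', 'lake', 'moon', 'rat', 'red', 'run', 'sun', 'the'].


Query terms: ['bird', 'dog', 'lake', 'on', 'rock', 'sky']
Document terms: ['bee', 'big', 'dog', 'lake', 'moon', 'rat', 'red', 'run', 'sun', 'the']
Common terms: ['dog', 'lake']
Overlap count = 2

2


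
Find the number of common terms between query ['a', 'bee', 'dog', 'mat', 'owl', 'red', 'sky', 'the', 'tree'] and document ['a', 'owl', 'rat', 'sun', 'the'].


Query terms: ['a', 'bee', 'dog', 'mat', 'owl', 'red', 'sky', 'the', 'tree']
Document terms: ['a', 'owl', 'rat', 'sun', 'the']
Common terms: ['a', 'owl', 'the']
Overlap count = 3

3


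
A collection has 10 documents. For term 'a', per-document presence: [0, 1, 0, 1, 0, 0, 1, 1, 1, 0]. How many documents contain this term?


Checking each document for 'a':
Doc 1: absent
Doc 2: present
Doc 3: absent
Doc 4: present
Doc 5: absent
Doc 6: absent
Doc 7: present
Doc 8: present
Doc 9: present
Doc 10: absent
df = sum of presences = 0 + 1 + 0 + 1 + 0 + 0 + 1 + 1 + 1 + 0 = 5

5


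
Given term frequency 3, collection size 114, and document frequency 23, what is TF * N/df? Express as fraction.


TF * (N/df)
= 3 * (114/23)
= 3 * 114/23
= 342/23

342/23


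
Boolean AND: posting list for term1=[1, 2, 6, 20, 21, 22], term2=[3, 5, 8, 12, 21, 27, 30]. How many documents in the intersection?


Boolean AND: find intersection of posting lists
term1 docs: [1, 2, 6, 20, 21, 22]
term2 docs: [3, 5, 8, 12, 21, 27, 30]
Intersection: [21]
|intersection| = 1

1


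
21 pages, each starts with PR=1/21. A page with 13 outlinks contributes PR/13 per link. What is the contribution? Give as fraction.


Initial PR = 1/21 = 1/21
Outlinks = 13
Contribution per link = PR / outlinks
= 1/21 / 13
= 1/273

1/273


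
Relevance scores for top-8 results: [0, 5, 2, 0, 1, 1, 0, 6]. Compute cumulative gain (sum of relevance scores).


Cumulative Gain = sum of relevance scores
Position 1: rel=0, running sum=0
Position 2: rel=5, running sum=5
Position 3: rel=2, running sum=7
Position 4: rel=0, running sum=7
Position 5: rel=1, running sum=8
Position 6: rel=1, running sum=9
Position 7: rel=0, running sum=9
Position 8: rel=6, running sum=15
CG = 15

15


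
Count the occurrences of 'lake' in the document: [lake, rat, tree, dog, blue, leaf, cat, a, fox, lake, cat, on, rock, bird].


Document has 14 words
Scanning for 'lake':
Found at positions: [0, 9]
Count = 2

2


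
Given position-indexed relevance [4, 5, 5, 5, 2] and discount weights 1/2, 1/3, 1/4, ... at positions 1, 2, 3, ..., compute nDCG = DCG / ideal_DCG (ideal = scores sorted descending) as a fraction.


Position discount weights w_i = 1/(i+1) for i=1..5:
Weights = [1/2, 1/3, 1/4, 1/5, 1/6]
Actual relevance: [4, 5, 5, 5, 2]
DCG = 4/2 + 5/3 + 5/4 + 5/5 + 2/6 = 25/4
Ideal relevance (sorted desc): [5, 5, 5, 4, 2]
Ideal DCG = 5/2 + 5/3 + 5/4 + 4/5 + 2/6 = 131/20
nDCG = DCG / ideal_DCG = 25/4 / 131/20 = 125/131

125/131


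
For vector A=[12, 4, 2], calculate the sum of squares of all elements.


|A|^2 = sum of squared components
A[0]^2 = 12^2 = 144
A[1]^2 = 4^2 = 16
A[2]^2 = 2^2 = 4
Sum = 144 + 16 + 4 = 164

164


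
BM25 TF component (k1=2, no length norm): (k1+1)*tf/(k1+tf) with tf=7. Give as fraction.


BM25 TF component = (k1+1)*tf / (k1+tf)
k1 = 2, tf = 7
Numerator = (2+1)*7 = 21
Denominator = 2 + 7 = 9
= 21/9 = 7/3

7/3


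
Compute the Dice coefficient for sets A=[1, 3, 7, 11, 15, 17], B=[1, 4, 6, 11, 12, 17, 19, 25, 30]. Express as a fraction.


A intersect B = [1, 11, 17]
|A intersect B| = 3
|A| = 6, |B| = 9
Dice = 2*3 / (6+9)
= 6 / 15 = 2/5

2/5


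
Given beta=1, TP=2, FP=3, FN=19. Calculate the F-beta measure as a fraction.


P = TP/(TP+FP) = 2/5 = 2/5
R = TP/(TP+FN) = 2/21 = 2/21
beta^2 = 1^2 = 1
(1 + beta^2) = 2
Numerator = (1+beta^2)*P*R = 8/105
Denominator = beta^2*P + R = 2/5 + 2/21 = 52/105
F_beta = 2/13

2/13


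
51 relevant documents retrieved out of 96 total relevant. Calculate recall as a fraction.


Recall = retrieved_relevant / total_relevant
= 51 / 96
= 51 / (51 + 45)
= 17/32

17/32


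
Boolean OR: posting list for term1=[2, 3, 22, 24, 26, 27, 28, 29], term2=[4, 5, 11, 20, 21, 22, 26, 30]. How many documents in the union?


Boolean OR: find union of posting lists
term1 docs: [2, 3, 22, 24, 26, 27, 28, 29]
term2 docs: [4, 5, 11, 20, 21, 22, 26, 30]
Union: [2, 3, 4, 5, 11, 20, 21, 22, 24, 26, 27, 28, 29, 30]
|union| = 14

14


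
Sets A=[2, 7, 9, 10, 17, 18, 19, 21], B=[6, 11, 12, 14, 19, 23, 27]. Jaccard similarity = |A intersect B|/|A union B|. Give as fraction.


A intersect B = [19]
|A intersect B| = 1
A union B = [2, 6, 7, 9, 10, 11, 12, 14, 17, 18, 19, 21, 23, 27]
|A union B| = 14
Jaccard = 1/14 = 1/14

1/14


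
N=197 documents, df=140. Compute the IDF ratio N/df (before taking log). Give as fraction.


IDF ratio = N / df
= 197 / 140
= 197/140

197/140


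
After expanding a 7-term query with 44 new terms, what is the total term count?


Original terms: 7
Expansion terms: 44
Total = 7 + 44 = 51

51


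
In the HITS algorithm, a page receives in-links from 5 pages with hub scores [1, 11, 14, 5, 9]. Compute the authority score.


Authority = sum of hub scores of in-linkers
In-link 1: hub score = 1
In-link 2: hub score = 11
In-link 3: hub score = 14
In-link 4: hub score = 5
In-link 5: hub score = 9
Authority = 1 + 11 + 14 + 5 + 9 = 40

40


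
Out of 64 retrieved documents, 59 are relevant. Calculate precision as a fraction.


Precision = relevant_retrieved / total_retrieved
= 59 / 64
= 59 / (59 + 5)
= 59/64

59/64


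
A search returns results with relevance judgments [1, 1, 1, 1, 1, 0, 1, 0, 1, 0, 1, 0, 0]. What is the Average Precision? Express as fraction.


Computing P@k for each relevant position:
Position 1: relevant, P@1 = 1/1 = 1
Position 2: relevant, P@2 = 2/2 = 1
Position 3: relevant, P@3 = 3/3 = 1
Position 4: relevant, P@4 = 4/4 = 1
Position 5: relevant, P@5 = 5/5 = 1
Position 6: not relevant
Position 7: relevant, P@7 = 6/7 = 6/7
Position 8: not relevant
Position 9: relevant, P@9 = 7/9 = 7/9
Position 10: not relevant
Position 11: relevant, P@11 = 8/11 = 8/11
Position 12: not relevant
Position 13: not relevant
Sum of P@k = 1 + 1 + 1 + 1 + 1 + 6/7 + 7/9 + 8/11 = 5102/693
AP = 5102/693 / 8 = 2551/2772

2551/2772


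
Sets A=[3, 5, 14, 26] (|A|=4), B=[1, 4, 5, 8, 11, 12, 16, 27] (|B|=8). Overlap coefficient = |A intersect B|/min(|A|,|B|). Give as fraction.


A intersect B = [5]
|A intersect B| = 1
min(|A|, |B|) = min(4, 8) = 4
Overlap = 1 / 4 = 1/4

1/4


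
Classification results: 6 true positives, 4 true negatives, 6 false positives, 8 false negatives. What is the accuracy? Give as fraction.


Accuracy = (TP + TN) / (TP + TN + FP + FN)
TP + TN = 6 + 4 = 10
Total = 6 + 4 + 6 + 8 = 24
Accuracy = 10 / 24 = 5/12

5/12


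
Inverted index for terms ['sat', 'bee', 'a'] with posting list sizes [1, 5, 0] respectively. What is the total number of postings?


Summing posting list sizes:
'sat': 1 postings
'bee': 5 postings
'a': 0 postings
Total = 1 + 5 + 0 = 6

6


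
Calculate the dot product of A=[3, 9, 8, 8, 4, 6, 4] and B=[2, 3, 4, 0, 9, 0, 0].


Dot product = sum of element-wise products
A[0]*B[0] = 3*2 = 6
A[1]*B[1] = 9*3 = 27
A[2]*B[2] = 8*4 = 32
A[3]*B[3] = 8*0 = 0
A[4]*B[4] = 4*9 = 36
A[5]*B[5] = 6*0 = 0
A[6]*B[6] = 4*0 = 0
Sum = 6 + 27 + 32 + 0 + 36 + 0 + 0 = 101

101


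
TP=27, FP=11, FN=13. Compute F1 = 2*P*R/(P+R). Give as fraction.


F1 = 2 * P * R / (P + R)
P = TP/(TP+FP) = 27/38 = 27/38
R = TP/(TP+FN) = 27/40 = 27/40
2 * P * R = 2 * 27/38 * 27/40 = 729/760
P + R = 27/38 + 27/40 = 1053/760
F1 = 729/760 / 1053/760 = 9/13

9/13


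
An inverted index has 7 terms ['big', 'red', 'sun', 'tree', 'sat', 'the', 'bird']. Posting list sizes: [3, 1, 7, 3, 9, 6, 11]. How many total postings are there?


Summing posting list sizes:
'big': 3 postings
'red': 1 postings
'sun': 7 postings
'tree': 3 postings
'sat': 9 postings
'the': 6 postings
'bird': 11 postings
Total = 3 + 1 + 7 + 3 + 9 + 6 + 11 = 40

40


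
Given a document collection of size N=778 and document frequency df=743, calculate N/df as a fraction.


IDF ratio = N / df
= 778 / 743
= 778/743

778/743


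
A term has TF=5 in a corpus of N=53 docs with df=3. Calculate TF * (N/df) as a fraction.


TF * (N/df)
= 5 * (53/3)
= 5 * 53/3
= 265/3

265/3


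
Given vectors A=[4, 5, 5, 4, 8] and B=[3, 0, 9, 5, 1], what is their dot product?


Dot product = sum of element-wise products
A[0]*B[0] = 4*3 = 12
A[1]*B[1] = 5*0 = 0
A[2]*B[2] = 5*9 = 45
A[3]*B[3] = 4*5 = 20
A[4]*B[4] = 8*1 = 8
Sum = 12 + 0 + 45 + 20 + 8 = 85

85


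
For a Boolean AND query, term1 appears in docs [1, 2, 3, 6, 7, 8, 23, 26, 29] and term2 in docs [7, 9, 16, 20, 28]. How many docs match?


Boolean AND: find intersection of posting lists
term1 docs: [1, 2, 3, 6, 7, 8, 23, 26, 29]
term2 docs: [7, 9, 16, 20, 28]
Intersection: [7]
|intersection| = 1

1


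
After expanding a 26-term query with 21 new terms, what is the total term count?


Original terms: 26
Expansion terms: 21
Total = 26 + 21 = 47

47


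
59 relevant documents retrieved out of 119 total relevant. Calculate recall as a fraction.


Recall = retrieved_relevant / total_relevant
= 59 / 119
= 59 / (59 + 60)
= 59/119

59/119


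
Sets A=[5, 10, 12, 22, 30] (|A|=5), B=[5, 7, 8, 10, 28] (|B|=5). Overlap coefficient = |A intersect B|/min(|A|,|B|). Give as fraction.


A intersect B = [5, 10]
|A intersect B| = 2
min(|A|, |B|) = min(5, 5) = 5
Overlap = 2 / 5 = 2/5

2/5


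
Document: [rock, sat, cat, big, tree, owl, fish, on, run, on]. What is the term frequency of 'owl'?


Document has 10 words
Scanning for 'owl':
Found at positions: [5]
Count = 1

1


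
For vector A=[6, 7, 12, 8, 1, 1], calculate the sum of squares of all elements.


|A|^2 = sum of squared components
A[0]^2 = 6^2 = 36
A[1]^2 = 7^2 = 49
A[2]^2 = 12^2 = 144
A[3]^2 = 8^2 = 64
A[4]^2 = 1^2 = 1
A[5]^2 = 1^2 = 1
Sum = 36 + 49 + 144 + 64 + 1 + 1 = 295

295


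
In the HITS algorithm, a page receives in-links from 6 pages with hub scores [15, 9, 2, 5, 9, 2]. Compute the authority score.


Authority = sum of hub scores of in-linkers
In-link 1: hub score = 15
In-link 2: hub score = 9
In-link 3: hub score = 2
In-link 4: hub score = 5
In-link 5: hub score = 9
In-link 6: hub score = 2
Authority = 15 + 9 + 2 + 5 + 9 + 2 = 42

42


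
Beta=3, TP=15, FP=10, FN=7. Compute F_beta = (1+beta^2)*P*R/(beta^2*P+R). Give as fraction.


P = TP/(TP+FP) = 15/25 = 3/5
R = TP/(TP+FN) = 15/22 = 15/22
beta^2 = 3^2 = 9
(1 + beta^2) = 10
Numerator = (1+beta^2)*P*R = 45/11
Denominator = beta^2*P + R = 27/5 + 15/22 = 669/110
F_beta = 150/223

150/223


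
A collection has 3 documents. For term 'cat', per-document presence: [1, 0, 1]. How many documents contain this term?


Checking each document for 'cat':
Doc 1: present
Doc 2: absent
Doc 3: present
df = sum of presences = 1 + 0 + 1 = 2

2


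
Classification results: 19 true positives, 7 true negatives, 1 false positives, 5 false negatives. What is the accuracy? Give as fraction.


Accuracy = (TP + TN) / (TP + TN + FP + FN)
TP + TN = 19 + 7 = 26
Total = 19 + 7 + 1 + 5 = 32
Accuracy = 26 / 32 = 13/16

13/16


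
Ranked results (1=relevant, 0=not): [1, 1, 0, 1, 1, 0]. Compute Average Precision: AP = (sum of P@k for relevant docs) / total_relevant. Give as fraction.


Computing P@k for each relevant position:
Position 1: relevant, P@1 = 1/1 = 1
Position 2: relevant, P@2 = 2/2 = 1
Position 3: not relevant
Position 4: relevant, P@4 = 3/4 = 3/4
Position 5: relevant, P@5 = 4/5 = 4/5
Position 6: not relevant
Sum of P@k = 1 + 1 + 3/4 + 4/5 = 71/20
AP = 71/20 / 4 = 71/80

71/80


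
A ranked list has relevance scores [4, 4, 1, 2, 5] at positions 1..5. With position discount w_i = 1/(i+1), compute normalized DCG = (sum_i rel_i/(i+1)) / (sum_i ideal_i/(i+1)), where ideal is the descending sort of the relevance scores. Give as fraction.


Position discount weights w_i = 1/(i+1) for i=1..5:
Weights = [1/2, 1/3, 1/4, 1/5, 1/6]
Actual relevance: [4, 4, 1, 2, 5]
DCG = 4/2 + 4/3 + 1/4 + 2/5 + 5/6 = 289/60
Ideal relevance (sorted desc): [5, 4, 4, 2, 1]
Ideal DCG = 5/2 + 4/3 + 4/4 + 2/5 + 1/6 = 27/5
nDCG = DCG / ideal_DCG = 289/60 / 27/5 = 289/324

289/324


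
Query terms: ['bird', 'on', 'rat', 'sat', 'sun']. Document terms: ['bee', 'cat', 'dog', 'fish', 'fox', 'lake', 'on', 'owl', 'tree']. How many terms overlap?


Query terms: ['bird', 'on', 'rat', 'sat', 'sun']
Document terms: ['bee', 'cat', 'dog', 'fish', 'fox', 'lake', 'on', 'owl', 'tree']
Common terms: ['on']
Overlap count = 1

1


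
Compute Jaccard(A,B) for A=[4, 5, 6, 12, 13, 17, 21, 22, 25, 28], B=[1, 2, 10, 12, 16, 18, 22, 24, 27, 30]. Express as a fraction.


A intersect B = [12, 22]
|A intersect B| = 2
A union B = [1, 2, 4, 5, 6, 10, 12, 13, 16, 17, 18, 21, 22, 24, 25, 27, 28, 30]
|A union B| = 18
Jaccard = 2/18 = 1/9

1/9


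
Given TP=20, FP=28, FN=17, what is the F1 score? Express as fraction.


F1 = 2 * P * R / (P + R)
P = TP/(TP+FP) = 20/48 = 5/12
R = TP/(TP+FN) = 20/37 = 20/37
2 * P * R = 2 * 5/12 * 20/37 = 50/111
P + R = 5/12 + 20/37 = 425/444
F1 = 50/111 / 425/444 = 8/17

8/17


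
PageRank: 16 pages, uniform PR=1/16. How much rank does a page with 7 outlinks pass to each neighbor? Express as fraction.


Initial PR = 1/16 = 1/16
Outlinks = 7
Contribution per link = PR / outlinks
= 1/16 / 7
= 1/112

1/112


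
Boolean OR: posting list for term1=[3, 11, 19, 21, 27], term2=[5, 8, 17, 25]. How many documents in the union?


Boolean OR: find union of posting lists
term1 docs: [3, 11, 19, 21, 27]
term2 docs: [5, 8, 17, 25]
Union: [3, 5, 8, 11, 17, 19, 21, 25, 27]
|union| = 9

9


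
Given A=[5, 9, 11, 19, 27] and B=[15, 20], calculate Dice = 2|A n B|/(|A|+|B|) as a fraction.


A intersect B = []
|A intersect B| = 0
|A| = 5, |B| = 2
Dice = 2*0 / (5+2)
= 0 / 7 = 0

0


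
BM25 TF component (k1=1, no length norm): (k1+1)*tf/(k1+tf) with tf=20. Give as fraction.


BM25 TF component = (k1+1)*tf / (k1+tf)
k1 = 1, tf = 20
Numerator = (1+1)*20 = 40
Denominator = 1 + 20 = 21
= 40/21 = 40/21

40/21


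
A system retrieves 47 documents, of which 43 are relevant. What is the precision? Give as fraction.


Precision = relevant_retrieved / total_retrieved
= 43 / 47
= 43 / (43 + 4)
= 43/47

43/47


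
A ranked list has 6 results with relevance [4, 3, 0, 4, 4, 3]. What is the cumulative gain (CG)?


Cumulative Gain = sum of relevance scores
Position 1: rel=4, running sum=4
Position 2: rel=3, running sum=7
Position 3: rel=0, running sum=7
Position 4: rel=4, running sum=11
Position 5: rel=4, running sum=15
Position 6: rel=3, running sum=18
CG = 18

18


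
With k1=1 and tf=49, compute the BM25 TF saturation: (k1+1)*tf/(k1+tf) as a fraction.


BM25 TF component = (k1+1)*tf / (k1+tf)
k1 = 1, tf = 49
Numerator = (1+1)*49 = 98
Denominator = 1 + 49 = 50
= 98/50 = 49/25

49/25


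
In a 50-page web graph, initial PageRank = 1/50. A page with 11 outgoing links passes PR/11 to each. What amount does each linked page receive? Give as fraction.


Initial PR = 1/50 = 1/50
Outlinks = 11
Contribution per link = PR / outlinks
= 1/50 / 11
= 1/550

1/550


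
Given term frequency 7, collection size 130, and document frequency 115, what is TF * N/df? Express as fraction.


TF * (N/df)
= 7 * (130/115)
= 7 * 26/23
= 182/23

182/23


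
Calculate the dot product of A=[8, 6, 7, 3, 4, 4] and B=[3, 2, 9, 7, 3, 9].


Dot product = sum of element-wise products
A[0]*B[0] = 8*3 = 24
A[1]*B[1] = 6*2 = 12
A[2]*B[2] = 7*9 = 63
A[3]*B[3] = 3*7 = 21
A[4]*B[4] = 4*3 = 12
A[5]*B[5] = 4*9 = 36
Sum = 24 + 12 + 63 + 21 + 12 + 36 = 168

168


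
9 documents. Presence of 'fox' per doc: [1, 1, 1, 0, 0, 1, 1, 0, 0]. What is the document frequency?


Checking each document for 'fox':
Doc 1: present
Doc 2: present
Doc 3: present
Doc 4: absent
Doc 5: absent
Doc 6: present
Doc 7: present
Doc 8: absent
Doc 9: absent
df = sum of presences = 1 + 1 + 1 + 0 + 0 + 1 + 1 + 0 + 0 = 5

5


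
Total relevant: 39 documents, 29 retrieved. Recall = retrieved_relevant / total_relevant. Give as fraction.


Recall = retrieved_relevant / total_relevant
= 29 / 39
= 29 / (29 + 10)
= 29/39

29/39


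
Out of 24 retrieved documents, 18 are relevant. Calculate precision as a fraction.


Precision = relevant_retrieved / total_retrieved
= 18 / 24
= 18 / (18 + 6)
= 3/4

3/4


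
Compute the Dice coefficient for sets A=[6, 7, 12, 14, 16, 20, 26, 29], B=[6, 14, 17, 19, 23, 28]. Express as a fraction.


A intersect B = [6, 14]
|A intersect B| = 2
|A| = 8, |B| = 6
Dice = 2*2 / (8+6)
= 4 / 14 = 2/7

2/7


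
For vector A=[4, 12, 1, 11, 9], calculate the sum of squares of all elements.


|A|^2 = sum of squared components
A[0]^2 = 4^2 = 16
A[1]^2 = 12^2 = 144
A[2]^2 = 1^2 = 1
A[3]^2 = 11^2 = 121
A[4]^2 = 9^2 = 81
Sum = 16 + 144 + 1 + 121 + 81 = 363

363


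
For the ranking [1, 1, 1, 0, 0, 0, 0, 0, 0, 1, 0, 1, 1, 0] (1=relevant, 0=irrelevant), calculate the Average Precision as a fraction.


Computing P@k for each relevant position:
Position 1: relevant, P@1 = 1/1 = 1
Position 2: relevant, P@2 = 2/2 = 1
Position 3: relevant, P@3 = 3/3 = 1
Position 4: not relevant
Position 5: not relevant
Position 6: not relevant
Position 7: not relevant
Position 8: not relevant
Position 9: not relevant
Position 10: relevant, P@10 = 4/10 = 2/5
Position 11: not relevant
Position 12: relevant, P@12 = 5/12 = 5/12
Position 13: relevant, P@13 = 6/13 = 6/13
Position 14: not relevant
Sum of P@k = 1 + 1 + 1 + 2/5 + 5/12 + 6/13 = 3337/780
AP = 3337/780 / 6 = 3337/4680

3337/4680


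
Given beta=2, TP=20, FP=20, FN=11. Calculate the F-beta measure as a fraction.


P = TP/(TP+FP) = 20/40 = 1/2
R = TP/(TP+FN) = 20/31 = 20/31
beta^2 = 2^2 = 4
(1 + beta^2) = 5
Numerator = (1+beta^2)*P*R = 50/31
Denominator = beta^2*P + R = 2 + 20/31 = 82/31
F_beta = 25/41

25/41


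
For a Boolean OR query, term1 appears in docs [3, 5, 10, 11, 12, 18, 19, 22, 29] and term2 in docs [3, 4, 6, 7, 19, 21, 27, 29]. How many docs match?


Boolean OR: find union of posting lists
term1 docs: [3, 5, 10, 11, 12, 18, 19, 22, 29]
term2 docs: [3, 4, 6, 7, 19, 21, 27, 29]
Union: [3, 4, 5, 6, 7, 10, 11, 12, 18, 19, 21, 22, 27, 29]
|union| = 14

14


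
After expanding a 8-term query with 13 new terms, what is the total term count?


Original terms: 8
Expansion terms: 13
Total = 8 + 13 = 21

21


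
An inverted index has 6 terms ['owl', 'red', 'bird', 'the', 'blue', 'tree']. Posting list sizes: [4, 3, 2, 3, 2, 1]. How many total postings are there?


Summing posting list sizes:
'owl': 4 postings
'red': 3 postings
'bird': 2 postings
'the': 3 postings
'blue': 2 postings
'tree': 1 postings
Total = 4 + 3 + 2 + 3 + 2 + 1 = 15

15


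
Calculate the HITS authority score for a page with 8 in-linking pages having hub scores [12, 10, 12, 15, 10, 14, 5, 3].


Authority = sum of hub scores of in-linkers
In-link 1: hub score = 12
In-link 2: hub score = 10
In-link 3: hub score = 12
In-link 4: hub score = 15
In-link 5: hub score = 10
In-link 6: hub score = 14
In-link 7: hub score = 5
In-link 8: hub score = 3
Authority = 12 + 10 + 12 + 15 + 10 + 14 + 5 + 3 = 81

81
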